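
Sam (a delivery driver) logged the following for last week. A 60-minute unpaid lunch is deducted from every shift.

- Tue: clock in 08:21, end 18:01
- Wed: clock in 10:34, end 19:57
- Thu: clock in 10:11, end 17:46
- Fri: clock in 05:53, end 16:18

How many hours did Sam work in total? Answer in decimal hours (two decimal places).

Tue: 08:21–18:01 = 9 h 40 min; less 60 min break → 8 h 40 min
Wed: 10:34–19:57 = 9 h 23 min; less 60 min break → 8 h 23 min
Thu: 10:11–17:46 = 7 h 35 min; less 60 min break → 6 h 35 min
Fri: 05:53–16:18 = 10 h 25 min; less 60 min break → 9 h 25 min
Total: 8 h 40 min + 8 h 23 min + 6 h 35 min + 9 h 25 min = 33 h 3 min.

33.05 hours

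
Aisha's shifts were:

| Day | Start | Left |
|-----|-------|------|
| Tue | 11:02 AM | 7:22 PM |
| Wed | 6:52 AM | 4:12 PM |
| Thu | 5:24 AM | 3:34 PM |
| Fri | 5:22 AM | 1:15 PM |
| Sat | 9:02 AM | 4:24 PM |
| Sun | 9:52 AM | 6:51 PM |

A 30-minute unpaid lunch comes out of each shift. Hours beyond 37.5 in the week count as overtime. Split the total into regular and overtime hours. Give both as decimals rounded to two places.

Tue: 11:02 AM–7:22 PM = 8 h 20 min; less 30 min break → 7 h 50 min
Wed: 6:52 AM–4:12 PM = 9 h 20 min; less 30 min break → 8 h 50 min
Thu: 5:24 AM–3:34 PM = 10 h 10 min; less 30 min break → 9 h 40 min
Fri: 5:22 AM–1:15 PM = 7 h 53 min; less 30 min break → 7 h 23 min
Sat: 9:02 AM–4:24 PM = 7 h 22 min; less 30 min break → 6 h 52 min
Sun: 9:52 AM–6:51 PM = 8 h 59 min; less 30 min break → 8 h 29 min
Total worked: 49 h 4 min = 49.07 h.
Threshold 37.5 h → overtime 11 h 34 min, regular 37 h 30 min.

Regular 37.50 hours, overtime 11.57 hours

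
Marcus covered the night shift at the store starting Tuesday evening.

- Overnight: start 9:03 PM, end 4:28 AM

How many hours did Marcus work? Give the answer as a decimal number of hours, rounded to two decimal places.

Overnight: 9:03 PM → midnight = 2 h 57 min; midnight → 4:28 AM = 4 h 28 min; span 7 h 25 min

7.42 hours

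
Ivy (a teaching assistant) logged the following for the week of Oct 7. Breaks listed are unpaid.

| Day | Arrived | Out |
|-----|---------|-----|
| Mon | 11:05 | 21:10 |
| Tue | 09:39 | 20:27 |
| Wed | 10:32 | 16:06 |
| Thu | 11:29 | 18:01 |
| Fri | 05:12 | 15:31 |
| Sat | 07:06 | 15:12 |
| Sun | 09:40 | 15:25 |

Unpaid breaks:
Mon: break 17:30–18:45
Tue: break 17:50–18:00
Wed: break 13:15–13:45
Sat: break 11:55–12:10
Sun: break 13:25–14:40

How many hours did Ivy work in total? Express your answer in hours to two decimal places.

53.73 hours

Mon: 11:05–21:10 = 10 h 5 min; less 75 min break → 8 h 50 min
Tue: 09:39–20:27 = 10 h 48 min; less 10 min break → 10 h 38 min
Wed: 10:32–16:06 = 5 h 34 min; less 30 min break → 5 h 4 min
Thu: 11:29–18:01 = 6 h 32 min
Fri: 05:12–15:31 = 10 h 19 min
Sat: 07:06–15:12 = 8 h 6 min; less 15 min break → 7 h 51 min
Sun: 09:40–15:25 = 5 h 45 min; less 75 min break → 4 h 30 min
Total: 8 h 50 min + 10 h 38 min + 5 h 4 min + 6 h 32 min + 10 h 19 min + 7 h 51 min + 4 h 30 min = 53 h 44 min.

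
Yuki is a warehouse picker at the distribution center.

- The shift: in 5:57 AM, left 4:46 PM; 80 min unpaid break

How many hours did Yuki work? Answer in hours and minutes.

The shift: 5:57 AM–4:46 PM = 10 h 49 min; less 80 min break → 9 h 29 min

9 h 29 min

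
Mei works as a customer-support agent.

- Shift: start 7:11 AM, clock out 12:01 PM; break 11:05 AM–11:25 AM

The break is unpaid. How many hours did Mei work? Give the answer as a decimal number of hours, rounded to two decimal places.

Shift: 7:11 AM–12:01 PM = 4 h 50 min; less 20 min break → 4 h 30 min

4.50 hours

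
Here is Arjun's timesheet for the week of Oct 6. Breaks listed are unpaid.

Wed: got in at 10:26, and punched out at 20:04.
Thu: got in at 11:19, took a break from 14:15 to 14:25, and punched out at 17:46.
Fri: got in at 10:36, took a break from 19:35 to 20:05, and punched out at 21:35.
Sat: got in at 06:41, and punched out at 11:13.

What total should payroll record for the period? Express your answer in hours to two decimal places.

30.93 hours

Wed: 10:26–20:04 = 9 h 38 min
Thu: 11:19–17:46 = 6 h 27 min; less 10 min break → 6 h 17 min
Fri: 10:36–21:35 = 10 h 59 min; less 30 min break → 10 h 29 min
Sat: 06:41–11:13 = 4 h 32 min
Total: 9 h 38 min + 6 h 17 min + 10 h 29 min + 4 h 32 min = 30 h 56 min.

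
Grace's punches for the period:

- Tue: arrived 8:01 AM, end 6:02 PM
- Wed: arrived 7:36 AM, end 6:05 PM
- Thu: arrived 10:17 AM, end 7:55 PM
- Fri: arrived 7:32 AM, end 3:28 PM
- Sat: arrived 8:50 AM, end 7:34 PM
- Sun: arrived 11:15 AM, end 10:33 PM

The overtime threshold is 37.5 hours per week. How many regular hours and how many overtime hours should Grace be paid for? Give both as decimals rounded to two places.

Regular 37.50 hours, overtime 22.60 hours

Tue: 8:01 AM–6:02 PM = 10 h 1 min
Wed: 7:36 AM–6:05 PM = 10 h 29 min
Thu: 10:17 AM–7:55 PM = 9 h 38 min
Fri: 7:32 AM–3:28 PM = 7 h 56 min
Sat: 8:50 AM–7:34 PM = 10 h 44 min
Sun: 11:15 AM–10:33 PM = 11 h 18 min
Total worked: 60 h 6 min = 60.10 h.
Threshold 37.5 h → overtime 22 h 36 min, regular 37 h 30 min.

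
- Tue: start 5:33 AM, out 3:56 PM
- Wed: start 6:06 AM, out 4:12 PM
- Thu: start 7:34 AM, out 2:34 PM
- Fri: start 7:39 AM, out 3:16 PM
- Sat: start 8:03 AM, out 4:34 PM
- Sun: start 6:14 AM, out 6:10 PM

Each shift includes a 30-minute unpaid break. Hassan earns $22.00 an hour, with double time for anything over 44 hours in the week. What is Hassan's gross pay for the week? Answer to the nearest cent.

$1344.20

Tue: 5:33 AM–3:56 PM = 10 h 23 min; less 30 min break → 9 h 53 min
Wed: 6:06 AM–4:12 PM = 10 h 6 min; less 30 min break → 9 h 36 min
Thu: 7:34 AM–2:34 PM = 7 h 0 min; less 30 min break → 6 h 30 min
Fri: 7:39 AM–3:16 PM = 7 h 37 min; less 30 min break → 7 h 7 min
Sat: 8:03 AM–4:34 PM = 8 h 31 min; less 30 min break → 8 h 1 min
Sun: 6:14 AM–6:10 PM = 11 h 56 min; less 30 min break → 11 h 26 min
Total worked: 52 h 33 min = 3153 min.
Regular 44 h 0 min = 2640 min at $22.00/h; overtime 8 h 33 min = 513 min at $44.00/h.
Pay = (2640 × $22.00 + 513 × $44.00) ÷ 60 = $1344.20.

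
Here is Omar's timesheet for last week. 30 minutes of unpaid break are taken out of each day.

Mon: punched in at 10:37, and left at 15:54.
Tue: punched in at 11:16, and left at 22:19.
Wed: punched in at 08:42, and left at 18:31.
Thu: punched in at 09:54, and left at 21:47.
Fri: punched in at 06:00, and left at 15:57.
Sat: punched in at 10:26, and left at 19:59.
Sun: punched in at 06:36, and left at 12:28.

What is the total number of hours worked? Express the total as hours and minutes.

Mon: 10:37–15:54 = 5 h 17 min; less 30 min break → 4 h 47 min
Tue: 11:16–22:19 = 11 h 3 min; less 30 min break → 10 h 33 min
Wed: 08:42–18:31 = 9 h 49 min; less 30 min break → 9 h 19 min
Thu: 09:54–21:47 = 11 h 53 min; less 30 min break → 11 h 23 min
Fri: 06:00–15:57 = 9 h 57 min; less 30 min break → 9 h 27 min
Sat: 10:26–19:59 = 9 h 33 min; less 30 min break → 9 h 3 min
Sun: 06:36–12:28 = 5 h 52 min; less 30 min break → 5 h 22 min
Total: 4 h 47 min + 10 h 33 min + 9 h 19 min + 11 h 23 min + 9 h 27 min + 9 h 3 min + 5 h 22 min = 59 h 54 min.

59 h 54 min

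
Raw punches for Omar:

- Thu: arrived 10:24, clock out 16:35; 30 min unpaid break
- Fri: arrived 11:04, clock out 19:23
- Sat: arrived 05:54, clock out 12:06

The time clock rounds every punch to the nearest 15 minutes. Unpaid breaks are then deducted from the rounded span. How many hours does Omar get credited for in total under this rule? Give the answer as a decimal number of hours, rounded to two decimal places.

20.00 hours

Thu: in 10:24→10:30, out 16:35→16:30; 6 h 0 min − 30 min = 5 h 30 min
Fri: in 11:04→11:00, out 19:23→19:30; 8 h 30 min
Sat: in 05:54→06:00, out 12:06→12:00; 6 h 0 min
Total credited: 20 h 0 min.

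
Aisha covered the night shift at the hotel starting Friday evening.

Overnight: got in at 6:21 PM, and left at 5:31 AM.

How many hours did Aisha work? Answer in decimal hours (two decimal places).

Overnight: 6:21 PM → midnight = 5 h 39 min; midnight → 5:31 AM = 5 h 31 min; span 11 h 10 min

11.17 hours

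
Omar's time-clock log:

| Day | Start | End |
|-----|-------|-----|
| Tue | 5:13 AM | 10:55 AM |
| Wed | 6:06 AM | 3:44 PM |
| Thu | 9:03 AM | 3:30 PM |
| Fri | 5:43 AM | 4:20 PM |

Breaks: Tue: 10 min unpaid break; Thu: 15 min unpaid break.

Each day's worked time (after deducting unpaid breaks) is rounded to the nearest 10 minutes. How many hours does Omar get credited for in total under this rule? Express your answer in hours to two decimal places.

Tue: 5:13 AM–10:55 AM = 5 h 42 min − 10 min = 5 h 32 min → rounds to 5 h 30 min
Wed: 6:06 AM–3:44 PM = 9 h 38 min → rounds to 9 h 40 min
Thu: 9:03 AM–3:30 PM = 6 h 27 min − 15 min = 6 h 12 min → rounds to 6 h 10 min
Fri: 5:43 AM–4:20 PM = 10 h 37 min → rounds to 10 h 40 min
Total credited: 32 h 0 min.

32.00 hours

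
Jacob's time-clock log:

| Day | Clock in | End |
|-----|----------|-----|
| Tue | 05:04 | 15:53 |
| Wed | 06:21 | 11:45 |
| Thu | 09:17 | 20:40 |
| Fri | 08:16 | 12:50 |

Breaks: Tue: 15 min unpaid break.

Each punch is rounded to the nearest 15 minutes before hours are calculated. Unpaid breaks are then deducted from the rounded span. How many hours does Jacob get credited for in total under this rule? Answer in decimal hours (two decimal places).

32.25 hours

Tue: in 05:04→05:00, out 15:53→16:00; 11 h 0 min − 15 min = 10 h 45 min
Wed: in 06:21→06:15, out 11:45→11:45; 5 h 30 min
Thu: in 09:17→09:15, out 20:40→20:45; 11 h 30 min
Fri: in 08:16→08:15, out 12:50→12:45; 4 h 30 min
Total credited: 32 h 15 min.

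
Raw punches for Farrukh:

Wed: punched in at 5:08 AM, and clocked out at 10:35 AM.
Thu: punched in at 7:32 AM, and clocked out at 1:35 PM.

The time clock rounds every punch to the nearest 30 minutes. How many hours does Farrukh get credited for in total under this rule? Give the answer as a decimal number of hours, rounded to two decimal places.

11.50 hours

Wed: in 5:08 AM→5:00 AM, out 10:35 AM→10:30 AM; 5 h 30 min
Thu: in 7:32 AM→7:30 AM, out 1:35 PM→1:30 PM; 6 h 0 min
Total credited: 11 h 30 min.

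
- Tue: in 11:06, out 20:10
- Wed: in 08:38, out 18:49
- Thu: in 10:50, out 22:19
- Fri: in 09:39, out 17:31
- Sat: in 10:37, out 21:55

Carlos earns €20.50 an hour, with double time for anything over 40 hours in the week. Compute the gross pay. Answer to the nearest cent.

Tue: 11:06–20:10 = 9 h 4 min
Wed: 08:38–18:49 = 10 h 11 min
Thu: 10:50–22:19 = 11 h 29 min
Fri: 09:39–17:31 = 7 h 52 min
Sat: 10:37–21:55 = 11 h 18 min
Total worked: 49 h 54 min = 2994 min.
Regular 40 h 0 min = 2400 min at €20.50/h; overtime 9 h 54 min = 594 min at €41.00/h.
Pay = (2400 × €20.50 + 594 × €41.00) ÷ 60 = €1225.90.

€1225.90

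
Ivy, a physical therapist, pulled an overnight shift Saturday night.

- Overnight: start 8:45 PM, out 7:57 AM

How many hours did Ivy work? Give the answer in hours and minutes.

Overnight: 8:45 PM → midnight = 3 h 15 min; midnight → 7:57 AM = 7 h 57 min; span 11 h 12 min

11 h 12 min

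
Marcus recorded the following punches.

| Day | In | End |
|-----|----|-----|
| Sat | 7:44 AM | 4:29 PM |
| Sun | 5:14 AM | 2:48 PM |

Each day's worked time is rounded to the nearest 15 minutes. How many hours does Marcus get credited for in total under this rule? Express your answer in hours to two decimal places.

18.25 hours

Sat: 7:44 AM–4:29 PM = 8 h 45 min → rounds to 8 h 45 min
Sun: 5:14 AM–2:48 PM = 9 h 34 min → rounds to 9 h 30 min
Total credited: 18 h 15 min.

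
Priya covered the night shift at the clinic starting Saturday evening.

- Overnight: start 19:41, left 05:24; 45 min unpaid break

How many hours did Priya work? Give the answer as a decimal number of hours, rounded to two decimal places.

8.97 hours

Overnight: 19:41 → midnight = 4 h 19 min; midnight → 05:24 = 5 h 24 min; span 9 h 43 min; less 45 min break → 8 h 58 min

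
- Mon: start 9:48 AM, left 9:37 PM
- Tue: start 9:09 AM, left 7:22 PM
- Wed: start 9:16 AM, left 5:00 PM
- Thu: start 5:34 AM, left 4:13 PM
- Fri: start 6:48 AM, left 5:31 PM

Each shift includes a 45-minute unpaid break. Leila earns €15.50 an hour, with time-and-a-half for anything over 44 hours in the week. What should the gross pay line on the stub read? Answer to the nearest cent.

€760.66

Mon: 9:48 AM–9:37 PM = 11 h 49 min; less 45 min break → 11 h 4 min
Tue: 9:09 AM–7:22 PM = 10 h 13 min; less 45 min break → 9 h 28 min
Wed: 9:16 AM–5:00 PM = 7 h 44 min; less 45 min break → 6 h 59 min
Thu: 5:34 AM–4:13 PM = 10 h 39 min; less 45 min break → 9 h 54 min
Fri: 6:48 AM–5:31 PM = 10 h 43 min; less 45 min break → 9 h 58 min
Total worked: 47 h 23 min = 2843 min.
Regular 44 h 0 min = 2640 min at €15.50/h; overtime 3 h 23 min = 203 min at €23.25/h.
Pay = (2640 × €15.50 + 203 × €23.25) ÷ 60 = €760.66.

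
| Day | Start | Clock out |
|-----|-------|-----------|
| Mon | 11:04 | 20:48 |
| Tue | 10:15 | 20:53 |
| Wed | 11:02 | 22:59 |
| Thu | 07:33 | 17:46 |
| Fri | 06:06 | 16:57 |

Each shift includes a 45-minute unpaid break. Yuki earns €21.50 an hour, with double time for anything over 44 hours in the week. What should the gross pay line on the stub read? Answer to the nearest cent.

€1188.23

Mon: 11:04–20:48 = 9 h 44 min; less 45 min break → 8 h 59 min
Tue: 10:15–20:53 = 10 h 38 min; less 45 min break → 9 h 53 min
Wed: 11:02–22:59 = 11 h 57 min; less 45 min break → 11 h 12 min
Thu: 07:33–17:46 = 10 h 13 min; less 45 min break → 9 h 28 min
Fri: 06:06–16:57 = 10 h 51 min; less 45 min break → 10 h 6 min
Total worked: 49 h 38 min = 2978 min.
Regular 44 h 0 min = 2640 min at €21.50/h; overtime 5 h 38 min = 338 min at €43.00/h.
Pay = (2640 × €21.50 + 338 × €43.00) ÷ 60 = €1188.23.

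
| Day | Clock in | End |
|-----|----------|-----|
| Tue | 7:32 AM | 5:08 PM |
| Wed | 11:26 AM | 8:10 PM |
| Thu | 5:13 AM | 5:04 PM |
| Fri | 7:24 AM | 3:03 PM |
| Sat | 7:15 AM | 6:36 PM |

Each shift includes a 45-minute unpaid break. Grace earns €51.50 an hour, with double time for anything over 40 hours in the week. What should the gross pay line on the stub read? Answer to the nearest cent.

Tue: 7:32 AM–5:08 PM = 9 h 36 min; less 45 min break → 8 h 51 min
Wed: 11:26 AM–8:10 PM = 8 h 44 min; less 45 min break → 7 h 59 min
Thu: 5:13 AM–5:04 PM = 11 h 51 min; less 45 min break → 11 h 6 min
Fri: 7:24 AM–3:03 PM = 7 h 39 min; less 45 min break → 6 h 54 min
Sat: 7:15 AM–6:36 PM = 11 h 21 min; less 45 min break → 10 h 36 min
Total worked: 45 h 26 min = 2726 min.
Regular 40 h 0 min = 2400 min at €51.50/h; overtime 5 h 26 min = 326 min at €103.00/h.
Pay = (2400 × €51.50 + 326 × €103.00) ÷ 60 = €2619.63.

€2619.63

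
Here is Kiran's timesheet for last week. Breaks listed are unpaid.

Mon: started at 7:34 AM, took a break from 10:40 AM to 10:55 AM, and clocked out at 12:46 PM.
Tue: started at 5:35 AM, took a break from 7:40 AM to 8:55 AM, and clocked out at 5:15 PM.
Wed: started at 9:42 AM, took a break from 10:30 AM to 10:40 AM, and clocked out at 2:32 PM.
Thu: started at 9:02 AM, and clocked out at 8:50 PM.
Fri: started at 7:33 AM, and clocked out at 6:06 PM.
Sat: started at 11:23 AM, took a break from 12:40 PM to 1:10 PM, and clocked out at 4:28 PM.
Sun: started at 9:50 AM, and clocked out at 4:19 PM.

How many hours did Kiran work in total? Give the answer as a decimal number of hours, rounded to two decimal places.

Mon: 7:34 AM–12:46 PM = 5 h 12 min; less 15 min break → 4 h 57 min
Tue: 5:35 AM–5:15 PM = 11 h 40 min; less 75 min break → 10 h 25 min
Wed: 9:42 AM–2:32 PM = 4 h 50 min; less 10 min break → 4 h 40 min
Thu: 9:02 AM–8:50 PM = 11 h 48 min
Fri: 7:33 AM–6:06 PM = 10 h 33 min
Sat: 11:23 AM–4:28 PM = 5 h 5 min; less 30 min break → 4 h 35 min
Sun: 9:50 AM–4:19 PM = 6 h 29 min
Total: 4 h 57 min + 10 h 25 min + 4 h 40 min + 11 h 48 min + 10 h 33 min + 4 h 35 min + 6 h 29 min = 53 h 27 min.

53.45 hours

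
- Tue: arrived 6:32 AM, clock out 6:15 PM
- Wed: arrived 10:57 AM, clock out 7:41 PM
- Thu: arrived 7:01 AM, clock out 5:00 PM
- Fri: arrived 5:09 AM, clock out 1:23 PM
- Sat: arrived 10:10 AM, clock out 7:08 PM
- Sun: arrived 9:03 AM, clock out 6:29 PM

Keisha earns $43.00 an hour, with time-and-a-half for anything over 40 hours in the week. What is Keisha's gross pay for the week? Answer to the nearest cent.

$2820.80

Tue: 6:32 AM–6:15 PM = 11 h 43 min
Wed: 10:57 AM–7:41 PM = 8 h 44 min
Thu: 7:01 AM–5:00 PM = 9 h 59 min
Fri: 5:09 AM–1:23 PM = 8 h 14 min
Sat: 10:10 AM–7:08 PM = 8 h 58 min
Sun: 9:03 AM–6:29 PM = 9 h 26 min
Total worked: 57 h 4 min = 3424 min.
Regular 40 h 0 min = 2400 min at $43.00/h; overtime 17 h 4 min = 1024 min at $64.50/h.
Pay = (2400 × $43.00 + 1024 × $64.50) ÷ 60 = $2820.80.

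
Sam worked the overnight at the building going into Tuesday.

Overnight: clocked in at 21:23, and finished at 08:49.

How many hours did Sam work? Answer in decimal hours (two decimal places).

Overnight: 21:23 → midnight = 2 h 37 min; midnight → 08:49 = 8 h 49 min; span 11 h 26 min

11.43 hours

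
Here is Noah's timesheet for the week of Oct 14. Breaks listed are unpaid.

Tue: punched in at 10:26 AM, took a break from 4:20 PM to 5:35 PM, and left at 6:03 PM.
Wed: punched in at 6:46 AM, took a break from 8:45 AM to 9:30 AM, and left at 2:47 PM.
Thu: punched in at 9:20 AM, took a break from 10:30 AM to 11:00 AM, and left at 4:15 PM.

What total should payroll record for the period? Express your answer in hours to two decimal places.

20.05 hours

Tue: 10:26 AM–6:03 PM = 7 h 37 min; less 75 min break → 6 h 22 min
Wed: 6:46 AM–2:47 PM = 8 h 1 min; less 45 min break → 7 h 16 min
Thu: 9:20 AM–4:15 PM = 6 h 55 min; less 30 min break → 6 h 25 min
Total: 6 h 22 min + 7 h 16 min + 6 h 25 min = 20 h 3 min.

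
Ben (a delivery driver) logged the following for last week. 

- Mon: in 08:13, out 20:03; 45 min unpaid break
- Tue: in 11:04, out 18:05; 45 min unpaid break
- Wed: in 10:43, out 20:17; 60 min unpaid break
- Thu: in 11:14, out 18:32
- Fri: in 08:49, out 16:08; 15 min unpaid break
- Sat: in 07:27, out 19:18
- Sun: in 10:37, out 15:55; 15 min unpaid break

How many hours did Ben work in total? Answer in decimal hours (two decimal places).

57.18 hours

Mon: 08:13–20:03 = 11 h 50 min; less 45 min break → 11 h 5 min
Tue: 11:04–18:05 = 7 h 1 min; less 45 min break → 6 h 16 min
Wed: 10:43–20:17 = 9 h 34 min; less 60 min break → 8 h 34 min
Thu: 11:14–18:32 = 7 h 18 min
Fri: 08:49–16:08 = 7 h 19 min; less 15 min break → 7 h 4 min
Sat: 07:27–19:18 = 11 h 51 min
Sun: 10:37–15:55 = 5 h 18 min; less 15 min break → 5 h 3 min
Total: 11 h 5 min + 6 h 16 min + 8 h 34 min + 7 h 18 min + 7 h 4 min + 11 h 51 min + 5 h 3 min = 57 h 11 min.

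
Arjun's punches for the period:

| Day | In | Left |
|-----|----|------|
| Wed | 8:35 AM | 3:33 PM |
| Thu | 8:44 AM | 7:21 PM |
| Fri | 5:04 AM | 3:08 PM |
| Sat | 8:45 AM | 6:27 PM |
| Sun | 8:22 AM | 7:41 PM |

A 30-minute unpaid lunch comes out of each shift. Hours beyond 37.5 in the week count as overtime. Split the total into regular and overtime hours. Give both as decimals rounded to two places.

Wed: 8:35 AM–3:33 PM = 6 h 58 min; less 30 min break → 6 h 28 min
Thu: 8:44 AM–7:21 PM = 10 h 37 min; less 30 min break → 10 h 7 min
Fri: 5:04 AM–3:08 PM = 10 h 4 min; less 30 min break → 9 h 34 min
Sat: 8:45 AM–6:27 PM = 9 h 42 min; less 30 min break → 9 h 12 min
Sun: 8:22 AM–7:41 PM = 11 h 19 min; less 30 min break → 10 h 49 min
Total worked: 46 h 10 min = 46.17 h.
Threshold 37.5 h → overtime 8 h 40 min, regular 37 h 30 min.

Regular 37.50 hours, overtime 8.67 hours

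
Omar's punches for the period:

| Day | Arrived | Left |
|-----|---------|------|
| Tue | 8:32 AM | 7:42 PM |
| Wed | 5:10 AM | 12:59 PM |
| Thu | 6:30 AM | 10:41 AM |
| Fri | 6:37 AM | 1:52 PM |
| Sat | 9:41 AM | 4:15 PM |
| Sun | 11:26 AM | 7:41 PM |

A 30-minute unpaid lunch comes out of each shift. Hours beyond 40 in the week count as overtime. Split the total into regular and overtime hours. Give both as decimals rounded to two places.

Tue: 8:32 AM–7:42 PM = 11 h 10 min; less 30 min break → 10 h 40 min
Wed: 5:10 AM–12:59 PM = 7 h 49 min; less 30 min break → 7 h 19 min
Thu: 6:30 AM–10:41 AM = 4 h 11 min; less 30 min break → 3 h 41 min
Fri: 6:37 AM–1:52 PM = 7 h 15 min; less 30 min break → 6 h 45 min
Sat: 9:41 AM–4:15 PM = 6 h 34 min; less 30 min break → 6 h 4 min
Sun: 11:26 AM–7:41 PM = 8 h 15 min; less 30 min break → 7 h 45 min
Total worked: 42 h 14 min = 42.23 h.
Threshold 40 h → overtime 2 h 14 min, regular 40 h 0 min.

Regular 40.00 hours, overtime 2.23 hours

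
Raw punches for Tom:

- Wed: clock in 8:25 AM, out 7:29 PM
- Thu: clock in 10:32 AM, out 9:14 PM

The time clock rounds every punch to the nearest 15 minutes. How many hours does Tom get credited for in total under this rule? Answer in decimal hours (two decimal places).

21.75 hours

Wed: in 8:25 AM→8:30 AM, out 7:29 PM→7:30 PM; 11 h 0 min
Thu: in 10:32 AM→10:30 AM, out 9:14 PM→9:15 PM; 10 h 45 min
Total credited: 21 h 45 min.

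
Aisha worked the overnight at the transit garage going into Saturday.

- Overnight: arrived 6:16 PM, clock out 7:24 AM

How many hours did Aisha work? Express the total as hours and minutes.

Overnight: 6:16 PM → midnight = 5 h 44 min; midnight → 7:24 AM = 7 h 24 min; span 13 h 8 min

13 h 8 min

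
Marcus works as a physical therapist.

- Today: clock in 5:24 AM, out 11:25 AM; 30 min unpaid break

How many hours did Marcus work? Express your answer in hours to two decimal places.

5.52 hours

Today: 5:24 AM–11:25 AM = 6 h 1 min; less 30 min break → 5 h 31 min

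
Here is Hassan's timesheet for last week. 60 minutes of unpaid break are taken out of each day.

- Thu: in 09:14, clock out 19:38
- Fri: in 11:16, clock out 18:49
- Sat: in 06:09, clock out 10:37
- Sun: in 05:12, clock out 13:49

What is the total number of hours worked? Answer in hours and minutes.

Thu: 09:14–19:38 = 10 h 24 min; less 60 min break → 9 h 24 min
Fri: 11:16–18:49 = 7 h 33 min; less 60 min break → 6 h 33 min
Sat: 06:09–10:37 = 4 h 28 min; less 60 min break → 3 h 28 min
Sun: 05:12–13:49 = 8 h 37 min; less 60 min break → 7 h 37 min
Total: 9 h 24 min + 6 h 33 min + 3 h 28 min + 7 h 37 min = 27 h 2 min.

27 h 2 min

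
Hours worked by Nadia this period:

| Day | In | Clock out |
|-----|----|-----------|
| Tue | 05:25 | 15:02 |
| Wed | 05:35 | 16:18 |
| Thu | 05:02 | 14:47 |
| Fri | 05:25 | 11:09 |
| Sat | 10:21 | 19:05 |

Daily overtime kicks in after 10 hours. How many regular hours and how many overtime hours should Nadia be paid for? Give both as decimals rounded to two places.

Tue: 05:25–15:02 = 9 h 37 min
Wed: 05:35–16:18 = 10 h 43 min
Thu: 05:02–14:47 = 9 h 45 min
Fri: 05:25–11:09 = 5 h 44 min
Sat: 10:21–19:05 = 8 h 44 min
Tue reg 9 h 37 min / OT 0 h 0 min; Wed reg 10 h 0 min / OT 0 h 43 min; Thu reg 9 h 45 min / OT 0 h 0 min; Fri reg 5 h 44 min / OT 0 h 0 min; Sat reg 8 h 44 min / OT 0 h 0 min.
Totals: regular 43 h 50 min, overtime 0 h 43 min.

Regular 43.83 hours, overtime 0.72 hours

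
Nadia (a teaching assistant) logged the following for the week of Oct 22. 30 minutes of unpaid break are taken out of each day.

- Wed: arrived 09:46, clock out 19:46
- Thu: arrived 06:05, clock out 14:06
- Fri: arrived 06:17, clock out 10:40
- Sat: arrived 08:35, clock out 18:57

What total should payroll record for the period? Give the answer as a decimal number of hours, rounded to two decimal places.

30.77 hours

Wed: 09:46–19:46 = 10 h 0 min; less 30 min break → 9 h 30 min
Thu: 06:05–14:06 = 8 h 1 min; less 30 min break → 7 h 31 min
Fri: 06:17–10:40 = 4 h 23 min; less 30 min break → 3 h 53 min
Sat: 08:35–18:57 = 10 h 22 min; less 30 min break → 9 h 52 min
Total: 9 h 30 min + 7 h 31 min + 3 h 53 min + 9 h 52 min = 30 h 46 min.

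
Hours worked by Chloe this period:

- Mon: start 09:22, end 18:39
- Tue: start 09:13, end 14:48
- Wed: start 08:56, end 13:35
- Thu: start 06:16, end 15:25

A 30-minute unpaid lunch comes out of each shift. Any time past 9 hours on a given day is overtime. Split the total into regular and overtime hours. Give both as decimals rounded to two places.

Mon: 09:22–18:39 = 9 h 17 min; less 30 min break → 8 h 47 min
Tue: 09:13–14:48 = 5 h 35 min; less 30 min break → 5 h 5 min
Wed: 08:56–13:35 = 4 h 39 min; less 30 min break → 4 h 9 min
Thu: 06:16–15:25 = 9 h 9 min; less 30 min break → 8 h 39 min
Mon reg 8 h 47 min / OT 0 h 0 min; Tue reg 5 h 5 min / OT 0 h 0 min; Wed reg 4 h 9 min / OT 0 h 0 min; Thu reg 8 h 39 min / OT 0 h 0 min.
Totals: regular 26 h 40 min, overtime 0 h 0 min.

Regular 26.67 hours, overtime 0.00 hours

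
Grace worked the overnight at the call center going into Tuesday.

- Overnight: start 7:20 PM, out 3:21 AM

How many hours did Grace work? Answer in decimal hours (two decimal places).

8.02 hours

Overnight: 7:20 PM → midnight = 4 h 40 min; midnight → 3:21 AM = 3 h 21 min; span 8 h 1 min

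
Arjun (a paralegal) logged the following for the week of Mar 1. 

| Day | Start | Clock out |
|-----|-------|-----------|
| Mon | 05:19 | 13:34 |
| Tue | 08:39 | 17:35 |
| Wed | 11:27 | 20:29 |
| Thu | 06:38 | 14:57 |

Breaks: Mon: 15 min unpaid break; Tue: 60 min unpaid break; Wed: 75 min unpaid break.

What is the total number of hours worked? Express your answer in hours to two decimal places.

Mon: 05:19–13:34 = 8 h 15 min; less 15 min break → 8 h 0 min
Tue: 08:39–17:35 = 8 h 56 min; less 60 min break → 7 h 56 min
Wed: 11:27–20:29 = 9 h 2 min; less 75 min break → 7 h 47 min
Thu: 06:38–14:57 = 8 h 19 min
Total: 8 h 0 min + 7 h 56 min + 7 h 47 min + 8 h 19 min = 32 h 2 min.

32.03 hours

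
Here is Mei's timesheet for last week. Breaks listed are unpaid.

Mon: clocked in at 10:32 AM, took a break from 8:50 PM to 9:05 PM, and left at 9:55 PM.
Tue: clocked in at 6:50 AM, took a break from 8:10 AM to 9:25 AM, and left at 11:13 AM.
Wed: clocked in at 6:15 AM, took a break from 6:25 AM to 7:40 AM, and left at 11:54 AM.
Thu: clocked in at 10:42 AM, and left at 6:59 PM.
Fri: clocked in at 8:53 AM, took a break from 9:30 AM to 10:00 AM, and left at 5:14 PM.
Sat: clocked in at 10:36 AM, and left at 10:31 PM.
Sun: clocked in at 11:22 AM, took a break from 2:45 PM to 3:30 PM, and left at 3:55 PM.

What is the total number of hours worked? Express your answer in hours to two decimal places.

50.52 hours

Mon: 10:32 AM–9:55 PM = 11 h 23 min; less 15 min break → 11 h 8 min
Tue: 6:50 AM–11:13 AM = 4 h 23 min; less 75 min break → 3 h 8 min
Wed: 6:15 AM–11:54 AM = 5 h 39 min; less 75 min break → 4 h 24 min
Thu: 10:42 AM–6:59 PM = 8 h 17 min
Fri: 8:53 AM–5:14 PM = 8 h 21 min; less 30 min break → 7 h 51 min
Sat: 10:36 AM–10:31 PM = 11 h 55 min
Sun: 11:22 AM–3:55 PM = 4 h 33 min; less 45 min break → 3 h 48 min
Total: 11 h 8 min + 3 h 8 min + 4 h 24 min + 8 h 17 min + 7 h 51 min + 11 h 55 min + 3 h 48 min = 50 h 31 min.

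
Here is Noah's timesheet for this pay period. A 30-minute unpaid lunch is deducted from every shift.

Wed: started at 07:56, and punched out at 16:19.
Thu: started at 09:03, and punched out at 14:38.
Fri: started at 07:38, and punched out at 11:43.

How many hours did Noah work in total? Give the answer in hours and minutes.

16 h 33 min

Wed: 07:56–16:19 = 8 h 23 min; less 30 min break → 7 h 53 min
Thu: 09:03–14:38 = 5 h 35 min; less 30 min break → 5 h 5 min
Fri: 07:38–11:43 = 4 h 5 min; less 30 min break → 3 h 35 min
Total: 7 h 53 min + 5 h 5 min + 3 h 35 min = 16 h 33 min.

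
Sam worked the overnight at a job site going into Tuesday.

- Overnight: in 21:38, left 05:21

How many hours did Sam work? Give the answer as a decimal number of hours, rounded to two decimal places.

Overnight: 21:38 → midnight = 2 h 22 min; midnight → 05:21 = 5 h 21 min; span 7 h 43 min

7.72 hours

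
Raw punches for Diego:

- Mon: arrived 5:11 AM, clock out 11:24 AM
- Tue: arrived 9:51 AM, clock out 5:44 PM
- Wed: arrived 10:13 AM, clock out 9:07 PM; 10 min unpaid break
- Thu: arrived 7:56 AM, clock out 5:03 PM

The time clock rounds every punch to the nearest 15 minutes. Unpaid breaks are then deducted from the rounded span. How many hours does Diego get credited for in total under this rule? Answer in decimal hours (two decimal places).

Mon: in 5:11 AM→5:15 AM, out 11:24 AM→11:30 AM; 6 h 15 min
Tue: in 9:51 AM→9:45 AM, out 5:44 PM→5:45 PM; 8 h 0 min
Wed: in 10:13 AM→10:15 AM, out 9:07 PM→9:00 PM; 10 h 45 min − 10 min = 10 h 35 min
Thu: in 7:56 AM→8:00 AM, out 5:03 PM→5:00 PM; 9 h 0 min
Total credited: 33 h 50 min.

33.83 hours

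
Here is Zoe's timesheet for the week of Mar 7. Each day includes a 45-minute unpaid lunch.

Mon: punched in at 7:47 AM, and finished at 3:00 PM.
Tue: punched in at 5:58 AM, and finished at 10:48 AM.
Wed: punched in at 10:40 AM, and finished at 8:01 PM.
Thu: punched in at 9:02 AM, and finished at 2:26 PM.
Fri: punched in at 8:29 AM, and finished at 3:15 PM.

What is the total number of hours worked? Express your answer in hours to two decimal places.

29.82 hours

Mon: 7:47 AM–3:00 PM = 7 h 13 min; less 45 min break → 6 h 28 min
Tue: 5:58 AM–10:48 AM = 4 h 50 min; less 45 min break → 4 h 5 min
Wed: 10:40 AM–8:01 PM = 9 h 21 min; less 45 min break → 8 h 36 min
Thu: 9:02 AM–2:26 PM = 5 h 24 min; less 45 min break → 4 h 39 min
Fri: 8:29 AM–3:15 PM = 6 h 46 min; less 45 min break → 6 h 1 min
Total: 6 h 28 min + 4 h 5 min + 8 h 36 min + 4 h 39 min + 6 h 1 min = 29 h 49 min.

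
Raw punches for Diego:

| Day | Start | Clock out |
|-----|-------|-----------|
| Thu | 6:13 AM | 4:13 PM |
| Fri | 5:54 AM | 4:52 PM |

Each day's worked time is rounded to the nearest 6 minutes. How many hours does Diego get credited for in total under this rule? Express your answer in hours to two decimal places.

21.00 hours

Thu: 6:13 AM–4:13 PM = 10 h 0 min → rounds to 10 h 0 min
Fri: 5:54 AM–4:52 PM = 10 h 58 min → rounds to 11 h 0 min
Total credited: 21 h 0 min.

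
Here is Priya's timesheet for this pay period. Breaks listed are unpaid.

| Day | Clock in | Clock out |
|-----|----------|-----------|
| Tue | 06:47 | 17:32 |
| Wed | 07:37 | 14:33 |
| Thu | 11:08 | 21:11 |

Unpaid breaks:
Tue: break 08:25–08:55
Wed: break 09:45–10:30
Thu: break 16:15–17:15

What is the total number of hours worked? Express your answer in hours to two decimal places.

Tue: 06:47–17:32 = 10 h 45 min; less 30 min break → 10 h 15 min
Wed: 07:37–14:33 = 6 h 56 min; less 45 min break → 6 h 11 min
Thu: 11:08–21:11 = 10 h 3 min; less 60 min break → 9 h 3 min
Total: 10 h 15 min + 6 h 11 min + 9 h 3 min = 25 h 29 min.

25.48 hours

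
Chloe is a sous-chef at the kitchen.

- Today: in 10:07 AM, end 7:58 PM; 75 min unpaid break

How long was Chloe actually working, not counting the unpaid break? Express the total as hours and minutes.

Today: 10:07 AM–7:58 PM = 9 h 51 min; less 75 min break → 8 h 36 min

8 h 36 min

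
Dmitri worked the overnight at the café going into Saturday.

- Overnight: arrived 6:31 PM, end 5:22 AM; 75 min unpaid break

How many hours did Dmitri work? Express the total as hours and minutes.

Overnight: 6:31 PM → midnight = 5 h 29 min; midnight → 5:22 AM = 5 h 22 min; span 10 h 51 min; less 75 min break → 9 h 36 min

9 h 36 min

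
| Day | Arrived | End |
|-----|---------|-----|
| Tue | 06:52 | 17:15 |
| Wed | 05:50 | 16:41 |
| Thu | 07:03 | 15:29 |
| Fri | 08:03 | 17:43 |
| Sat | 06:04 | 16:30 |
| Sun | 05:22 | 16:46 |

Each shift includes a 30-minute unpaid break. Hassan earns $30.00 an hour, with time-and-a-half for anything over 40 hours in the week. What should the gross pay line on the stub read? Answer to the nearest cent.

Tue: 06:52–17:15 = 10 h 23 min; less 30 min break → 9 h 53 min
Wed: 05:50–16:41 = 10 h 51 min; less 30 min break → 10 h 21 min
Thu: 07:03–15:29 = 8 h 26 min; less 30 min break → 7 h 56 min
Fri: 08:03–17:43 = 9 h 40 min; less 30 min break → 9 h 10 min
Sat: 06:04–16:30 = 10 h 26 min; less 30 min break → 9 h 56 min
Sun: 05:22–16:46 = 11 h 24 min; less 30 min break → 10 h 54 min
Total worked: 58 h 10 min = 3490 min.
Regular 40 h 0 min = 2400 min at $30.00/h; overtime 18 h 10 min = 1090 min at $45.00/h.
Pay = (2400 × $30.00 + 1090 × $45.00) ÷ 60 = $2017.50.

$2017.50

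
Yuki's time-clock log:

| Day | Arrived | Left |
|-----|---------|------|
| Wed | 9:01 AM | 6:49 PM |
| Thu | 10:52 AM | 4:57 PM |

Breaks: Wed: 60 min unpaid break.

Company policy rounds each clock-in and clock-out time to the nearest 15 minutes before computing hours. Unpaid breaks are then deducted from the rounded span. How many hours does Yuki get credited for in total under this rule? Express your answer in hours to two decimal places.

Wed: in 9:01 AM→9:00 AM, out 6:49 PM→6:45 PM; 9 h 45 min − 60 min = 8 h 45 min
Thu: in 10:52 AM→10:45 AM, out 4:57 PM→5:00 PM; 6 h 15 min
Total credited: 15 h 0 min.

15.00 hours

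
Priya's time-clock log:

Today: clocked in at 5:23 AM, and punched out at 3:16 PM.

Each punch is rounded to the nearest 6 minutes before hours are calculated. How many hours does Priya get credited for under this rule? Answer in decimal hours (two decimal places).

9.90 hours

Today: in 5:23 AM→5:24 AM, out 3:16 PM→3:18 PM; 9 h 54 min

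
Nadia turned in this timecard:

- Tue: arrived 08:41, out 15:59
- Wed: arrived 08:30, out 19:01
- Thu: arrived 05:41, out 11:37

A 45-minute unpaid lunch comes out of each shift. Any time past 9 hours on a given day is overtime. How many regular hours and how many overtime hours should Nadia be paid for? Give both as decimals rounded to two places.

Regular 20.73 hours, overtime 0.77 hours

Tue: 08:41–15:59 = 7 h 18 min; less 45 min break → 6 h 33 min
Wed: 08:30–19:01 = 10 h 31 min; less 45 min break → 9 h 46 min
Thu: 05:41–11:37 = 5 h 56 min; less 45 min break → 5 h 11 min
Tue reg 6 h 33 min / OT 0 h 0 min; Wed reg 9 h 0 min / OT 0 h 46 min; Thu reg 5 h 11 min / OT 0 h 0 min.
Totals: regular 20 h 44 min, overtime 0 h 46 min.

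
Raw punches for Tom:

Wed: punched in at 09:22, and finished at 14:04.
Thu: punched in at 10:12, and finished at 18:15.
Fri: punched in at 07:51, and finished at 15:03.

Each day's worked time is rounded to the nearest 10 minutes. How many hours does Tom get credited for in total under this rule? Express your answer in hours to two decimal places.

Wed: 09:22–14:04 = 4 h 42 min → rounds to 4 h 40 min
Thu: 10:12–18:15 = 8 h 3 min → rounds to 8 h 0 min
Fri: 07:51–15:03 = 7 h 12 min → rounds to 7 h 10 min
Total credited: 19 h 50 min.

19.83 hours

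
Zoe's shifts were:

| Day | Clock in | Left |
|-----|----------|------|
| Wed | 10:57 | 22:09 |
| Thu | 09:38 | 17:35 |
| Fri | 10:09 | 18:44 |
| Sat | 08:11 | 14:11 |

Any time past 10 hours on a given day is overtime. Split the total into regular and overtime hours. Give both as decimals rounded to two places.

Wed: 10:57–22:09 = 11 h 12 min
Thu: 09:38–17:35 = 7 h 57 min
Fri: 10:09–18:44 = 8 h 35 min
Sat: 08:11–14:11 = 6 h 0 min
Wed reg 10 h 0 min / OT 1 h 12 min; Thu reg 7 h 57 min / OT 0 h 0 min; Fri reg 8 h 35 min / OT 0 h 0 min; Sat reg 6 h 0 min / OT 0 h 0 min.
Totals: regular 32 h 32 min, overtime 1 h 12 min.

Regular 32.53 hours, overtime 1.20 hours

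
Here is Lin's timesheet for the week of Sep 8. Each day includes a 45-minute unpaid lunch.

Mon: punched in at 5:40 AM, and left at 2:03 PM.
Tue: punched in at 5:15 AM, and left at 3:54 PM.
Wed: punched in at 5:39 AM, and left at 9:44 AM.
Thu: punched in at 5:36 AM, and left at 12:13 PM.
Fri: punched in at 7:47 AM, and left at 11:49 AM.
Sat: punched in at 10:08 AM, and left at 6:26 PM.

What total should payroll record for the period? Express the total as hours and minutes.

Mon: 5:40 AM–2:03 PM = 8 h 23 min; less 45 min break → 7 h 38 min
Tue: 5:15 AM–3:54 PM = 10 h 39 min; less 45 min break → 9 h 54 min
Wed: 5:39 AM–9:44 AM = 4 h 5 min; less 45 min break → 3 h 20 min
Thu: 5:36 AM–12:13 PM = 6 h 37 min; less 45 min break → 5 h 52 min
Fri: 7:47 AM–11:49 AM = 4 h 2 min; less 45 min break → 3 h 17 min
Sat: 10:08 AM–6:26 PM = 8 h 18 min; less 45 min break → 7 h 33 min
Total: 7 h 38 min + 9 h 54 min + 3 h 20 min + 5 h 52 min + 3 h 17 min + 7 h 33 min = 37 h 34 min.

37 h 34 min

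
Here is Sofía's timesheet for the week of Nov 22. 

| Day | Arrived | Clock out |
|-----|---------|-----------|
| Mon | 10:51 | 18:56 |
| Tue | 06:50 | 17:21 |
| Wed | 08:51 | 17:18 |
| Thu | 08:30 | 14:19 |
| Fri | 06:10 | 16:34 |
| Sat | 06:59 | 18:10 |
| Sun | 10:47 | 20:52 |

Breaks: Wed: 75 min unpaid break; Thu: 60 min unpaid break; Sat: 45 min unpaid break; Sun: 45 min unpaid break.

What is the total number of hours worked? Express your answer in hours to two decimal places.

60.78 hours

Mon: 10:51–18:56 = 8 h 5 min
Tue: 06:50–17:21 = 10 h 31 min
Wed: 08:51–17:18 = 8 h 27 min; less 75 min break → 7 h 12 min
Thu: 08:30–14:19 = 5 h 49 min; less 60 min break → 4 h 49 min
Fri: 06:10–16:34 = 10 h 24 min
Sat: 06:59–18:10 = 11 h 11 min; less 45 min break → 10 h 26 min
Sun: 10:47–20:52 = 10 h 5 min; less 45 min break → 9 h 20 min
Total: 8 h 5 min + 10 h 31 min + 7 h 12 min + 4 h 49 min + 10 h 24 min + 10 h 26 min + 9 h 20 min = 60 h 47 min.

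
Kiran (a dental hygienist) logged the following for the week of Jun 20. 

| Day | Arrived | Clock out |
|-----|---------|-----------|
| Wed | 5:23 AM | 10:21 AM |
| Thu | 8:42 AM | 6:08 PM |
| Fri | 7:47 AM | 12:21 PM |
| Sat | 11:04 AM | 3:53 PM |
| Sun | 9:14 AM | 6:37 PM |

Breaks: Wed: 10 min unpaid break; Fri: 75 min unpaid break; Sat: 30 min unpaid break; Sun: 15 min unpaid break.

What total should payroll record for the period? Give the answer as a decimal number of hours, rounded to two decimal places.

Wed: 5:23 AM–10:21 AM = 4 h 58 min; less 10 min break → 4 h 48 min
Thu: 8:42 AM–6:08 PM = 9 h 26 min
Fri: 7:47 AM–12:21 PM = 4 h 34 min; less 75 min break → 3 h 19 min
Sat: 11:04 AM–3:53 PM = 4 h 49 min; less 30 min break → 4 h 19 min
Sun: 9:14 AM–6:37 PM = 9 h 23 min; less 15 min break → 9 h 8 min
Total: 4 h 48 min + 9 h 26 min + 3 h 19 min + 4 h 19 min + 9 h 8 min = 31 h 0 min.

31.00 hours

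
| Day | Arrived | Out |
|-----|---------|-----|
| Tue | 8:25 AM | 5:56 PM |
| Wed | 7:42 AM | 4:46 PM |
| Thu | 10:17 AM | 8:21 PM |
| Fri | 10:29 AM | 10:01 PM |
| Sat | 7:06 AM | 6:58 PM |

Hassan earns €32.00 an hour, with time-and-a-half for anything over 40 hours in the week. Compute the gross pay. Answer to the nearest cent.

Tue: 8:25 AM–5:56 PM = 9 h 31 min
Wed: 7:42 AM–4:46 PM = 9 h 4 min
Thu: 10:17 AM–8:21 PM = 10 h 4 min
Fri: 10:29 AM–10:01 PM = 11 h 32 min
Sat: 7:06 AM–6:58 PM = 11 h 52 min
Total worked: 52 h 3 min = 3123 min.
Regular 40 h 0 min = 2400 min at €32.00/h; overtime 12 h 3 min = 723 min at €48.00/h.
Pay = (2400 × €32.00 + 723 × €48.00) ÷ 60 = €1858.40.

€1858.40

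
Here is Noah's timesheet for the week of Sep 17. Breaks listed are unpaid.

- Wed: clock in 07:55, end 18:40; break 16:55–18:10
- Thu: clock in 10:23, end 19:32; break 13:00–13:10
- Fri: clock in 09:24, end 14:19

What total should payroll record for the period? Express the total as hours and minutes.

23 h 24 min

Wed: 07:55–18:40 = 10 h 45 min; less 75 min break → 9 h 30 min
Thu: 10:23–19:32 = 9 h 9 min; less 10 min break → 8 h 59 min
Fri: 09:24–14:19 = 4 h 55 min
Total: 9 h 30 min + 8 h 59 min + 4 h 55 min = 23 h 24 min.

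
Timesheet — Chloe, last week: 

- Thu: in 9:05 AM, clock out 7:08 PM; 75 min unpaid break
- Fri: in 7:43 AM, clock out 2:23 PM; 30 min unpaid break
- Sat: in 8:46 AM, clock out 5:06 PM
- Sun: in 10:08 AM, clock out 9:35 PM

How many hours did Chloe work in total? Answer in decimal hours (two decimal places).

Thu: 9:05 AM–7:08 PM = 10 h 3 min; less 75 min break → 8 h 48 min
Fri: 7:43 AM–2:23 PM = 6 h 40 min; less 30 min break → 6 h 10 min
Sat: 8:46 AM–5:06 PM = 8 h 20 min
Sun: 10:08 AM–9:35 PM = 11 h 27 min
Total: 8 h 48 min + 6 h 10 min + 8 h 20 min + 11 h 27 min = 34 h 45 min.

34.75 hours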